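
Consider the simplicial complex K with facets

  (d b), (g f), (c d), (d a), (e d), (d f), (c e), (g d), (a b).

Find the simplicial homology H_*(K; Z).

H_0 = Z,  H_1 = Z^3.

K has 7 vertices, 9 edges.
rank ∂_0 = 0, rank ∂_1 = 6 ⇒ b_0 = 7 − 0 − 6 = 1; all invariant factors of ∂_1 are 1 so no torsion. So H_0 = Z.
rank ∂_1 = 6, rank ∂_2 = 0 ⇒ b_1 = 9 − 6 − 0 = 3. So H_1 = Z^3.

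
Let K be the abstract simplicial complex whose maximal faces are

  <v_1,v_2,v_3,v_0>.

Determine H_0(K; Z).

H_0 ≅ Z.

Fix the vertex order v_0 < v_1 < v_2 < v_3 and write every simplex with vertices in increasing order. Then dim K = 3 and the simplices of K are:

  0-simplices (4): [v_0], [v_1], [v_2], [v_3]
  1-simplices (6): [v_0,v_1], [v_0,v_2], [v_0,v_3], [v_1,v_2], [v_1,v_3], [v_2,v_3]
  2-simplices (4): [v_0,v_1,v_2], [v_0,v_1,v_3], [v_0,v_2,v_3], [v_1,v_2,v_3]
  3-simplices (1): [v_0,v_1,v_2,v_3]

Hence C_0 ≅ Z^4, C_1 ≅ Z^6, C_2 ≅ Z^4, C_3 ≅ Z^1.

∂_1: C_1 → C_0 is given by ∂[p,q] = [q] − [p]. For instance
  ∂[v_1,v_3] = [v_3] − [v_1].
The 4×6 boundary matrix has rank 3 and Smith normal form diag(1,1,1).

Boundary ∂_2: C_2 → C_1 acts by ∂[p,q,r] = [q,r] − [p,r] + [p,q]. For instance
  ∂[v_1,v_2,v_3] = [v_2,v_3] − [v_1,v_3] + [v_1,v_2],
  ∂[v_0,v_1,v_2] = [v_1,v_2] − [v_0,v_2] + [v_0,v_1].
This gives a 6×4 integer matrix of rank 3; reducing to Smith normal form yields diagonal entries (1,1,1).

The boundary map ∂_3: C_3 → C_2 sends each 3-simplex σ to the alternating sum Σ_i (−1)^i (σ with its i-th vertex removed). For instance
  ∂[v_0,v_1,v_2,v_3] = [v_1,v_2,v_3] − [v_0,v_2,v_3] + [v_0,v_1,v_3] − [v_0,v_1,v_2].
The 4×1 boundary matrix has rank 1 and Smith normal form diag(1).

From H_k ≅ ker(∂_k) / im(∂_{k+1}) we obtain:

  H_0: rank C_0 − rank ∂_1 = 4 − 3 = 1, and the invariant factors of ∂_1 are all 1, so H_0 = Z.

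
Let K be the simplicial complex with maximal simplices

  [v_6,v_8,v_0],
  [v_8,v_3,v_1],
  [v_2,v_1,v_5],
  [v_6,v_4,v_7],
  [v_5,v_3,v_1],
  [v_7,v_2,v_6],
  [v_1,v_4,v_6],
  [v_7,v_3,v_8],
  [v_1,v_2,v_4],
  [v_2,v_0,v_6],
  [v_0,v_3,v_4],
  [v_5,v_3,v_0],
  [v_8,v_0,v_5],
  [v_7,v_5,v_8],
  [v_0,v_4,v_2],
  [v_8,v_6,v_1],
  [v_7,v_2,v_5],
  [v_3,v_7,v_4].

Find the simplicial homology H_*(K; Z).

H_0 ≅ Z,  H_1 ≅ Z ⊕ Z/2Z,  H_2 = 0.

Order the vertices as v_0 < v_1 < v_2 < v_3 < v_4 < v_5 < v_6 < v_7 < v_8. Listing each simplex with vertices in this order, K has dimension 2 with simplices:

  0-simplices (9): [v_0], [v_1], [v_2], [v_3], [v_4], [v_5], [v_6], [v_7], [v_8]
  1-simplices (27): (27 of them)
  2-simplices (18): (18 of them)

so the chain groups are C_0 ≅ Z^9, C_1 ≅ Z^27, C_2 ≅ Z^18.

The boundary map ∂_1: C_1 → C_0 maps an edge to its endpoints' difference, ∂[p,q] = q − p.
This gives a 9×27 integer matrix of rank 8; reducing to Smith normal form yields diagonal entries (1,1,1,1,1,1,1,1).

Boundary ∂_2: C_2 → C_1 sends each 2-simplex [p,q,r] to [q,r] − [p,r] + [p,q]. For instance
  ∂[v_5,v_7,v_8] = [v_7,v_8] − [v_5,v_8] + [v_5,v_7],
  ∂[v_2,v_6,v_7] = [v_6,v_7] − [v_2,v_7] + [v_2,v_6].
This gives a 27×18 integer matrix of rank 18; reducing to Smith normal form yields diagonal entries (1,1,1,1,1,1,1,1,1,1,1,1,1,1,1,1,1,2).

From H_k ≅ ker(∂_k) / im(∂_{k+1}) we obtain:

  H_0: rank C_0 − rank ∂_1 = 9 − 8 = 1, and the invariant factors of ∂_1 are all 1, so H_0 ≅ Z.
  H_1: rank ker ∂_1 − rank ∂_2 = (27 − 8) − 18 = 1, and ∂_2 has invariant factor 2 > 1, so H_1 ≅ Z ⊕ Z/2Z.
  H_2: rank ker ∂_2 − rank ∂_3 = (18 − 18) − 0 = 0, and there is no ∂_3, so H_2 ≅ 0.

As a check, the Euler characteristic is 9 − 27 + 18 = 0, which agrees with 1 − 1 + 0 = 0.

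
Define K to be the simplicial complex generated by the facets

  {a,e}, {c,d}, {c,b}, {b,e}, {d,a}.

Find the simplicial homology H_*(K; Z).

K has 5 vertices, 5 edges.
rank ∂_0 = 0, rank ∂_1 = 4 ⇒ b_0 = 5 − 0 − 4 = 1; all invariant factors of ∂_1 are 1 so no torsion. So H_0 = Z.
rank ∂_1 = 4, rank ∂_2 = 0 ⇒ b_1 = 5 − 4 − 0 = 1. So H_1 = Z.

H_0 ≅ Z,  H_1 ≅ Z.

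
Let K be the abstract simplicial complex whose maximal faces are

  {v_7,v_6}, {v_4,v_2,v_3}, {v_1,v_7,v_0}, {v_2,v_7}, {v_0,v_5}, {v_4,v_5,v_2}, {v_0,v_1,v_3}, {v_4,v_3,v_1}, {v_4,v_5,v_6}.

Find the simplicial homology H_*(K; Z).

Take the total order v_0 < v_1 < v_2 < v_3 < v_4 < v_5 < v_6 < v_7 on the vertex set. Then K (dimension 2) consists of the simplices:

  0-simplices (8): [v_0], [v_1], [v_2], [v_3], [v_4], [v_5], [v_6], [v_7]
  1-simplices (16): (16 of them)
  2-simplices (6): [v_0,v_1,v_3], [v_0,v_1,v_7], [v_1,v_3,v_4], [v_2,v_3,v_4], [v_2,v_4,v_5], [v_4,v_5,v_6]

giving chain groups C_0 ≅ Z^8, C_1 ≅ Z^16, C_2 ≅ Z^6.

∂_1: C_1 → C_0 is given by ∂[p,q] = [q] − [p]. For instance
  ∂[v_5,v_6] = [v_6] − [v_5].
The resulting 8×16 matrix has rank 7, and its Smith normal form has invariant factors (1,1,1,1,1,1,1).

∂_2: C_2 → C_1 maps a triangle to the signed sum of its edges. For instance
  ∂[v_1,v_3,v_4] = [v_3,v_4] − [v_1,v_4] + [v_1,v_3],
  ∂[v_0,v_1,v_3] = [v_1,v_3] − [v_0,v_3] + [v_0,v_1].
As a 16×6 matrix over Z this has rank 6, with invariant factors (1,1,1,1,1,1).

Computing H_k = (kernel of ∂_k) / (image of ∂_{k+1}):

  H_0: rank C_0 − rank ∂_1 = 8 − 7 = 1, and the invariant factors of ∂_1 are all 1, so H_0 = Z.
  H_1: rank ker ∂_1 − rank ∂_2 = (16 − 7) − 6 = 3, and the invariant factors of ∂_2 are all 1, so H_1 = Z^3.
  H_2: rank ker ∂_2 − rank ∂_3 = (6 − 6) − 0 = 0, and there is no ∂_3, so H_2 = 0.

As a check, the Euler characteristic is 8 − 16 + 6 = -2, which agrees with 1 − 3 + 0 = -2.

H_0 = Z,  H_1 = Z^3,  H_2 = 0.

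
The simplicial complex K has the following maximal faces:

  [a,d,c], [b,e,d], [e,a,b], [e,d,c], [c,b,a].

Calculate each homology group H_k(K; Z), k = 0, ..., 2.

H_0 = Z,  H_1 = Z,  H_2 = 0.

Fix the vertex order a < b < c < d < e and write every simplex with vertices in increasing order. Then dim K = 2 and the simplices of K are:

  0-simplices (5): a, b, c, d, e
  1-simplices (10): ab, ac, ad, ae, bc, bd, be, cd, ce, de
  2-simplices (5): abc, abe, acd, bde, cde

so the chain groups are C_0 ≅ Z^5, C_1 ≅ Z^10, C_2 ≅ Z^5.

∂_1: C_1 → C_0 sends each edge [p,q] (with p < q) to q − p.
This gives a 5×10 integer matrix of rank 4; reducing to Smith normal form yields diagonal entries (1,1,1,1).

The boundary map ∂_2: C_2 → C_1 maps a triangle to the signed sum of its edges. For instance
  ∂abe = be − ae + ab,
  ∂bde = de − be + bd.
This gives a 10×5 integer matrix of rank 5; reducing to Smith normal form yields diagonal entries (1,1,1,1,1).

Computing H_k = (kernel of ∂_k) / (image of ∂_{k+1}):

  H_0: rank C_0 − rank ∂_1 = 5 − 4 = 1, and the invariant factors of ∂_1 are all 1, so H_0 = Z.
  H_1: rank ker ∂_1 − rank ∂_2 = (10 − 4) − 5 = 1, and the invariant factors of ∂_2 are all 1, so H_1 = Z.
  H_2: rank ker ∂_2 − rank ∂_3 = (5 − 5) − 0 = 0, and there is no ∂_3, so H_2 = 0.

As a check, the Euler characteristic is 5 − 10 + 5 = 0, which agrees with 1 − 1 + 0 = 0.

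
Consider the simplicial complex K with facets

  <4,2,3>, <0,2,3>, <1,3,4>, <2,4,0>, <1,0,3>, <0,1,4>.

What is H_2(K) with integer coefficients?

Take the total order 0 < 1 < 2 < 3 < 4 on the vertex set. Then K (dimension 2) consists of the simplices:

  0-simplices (5): [0], [1], [2], [3], [4]
  1-simplices (9): [0,1], [0,2], [0,3], [0,4], [1,3], [1,4], [2,3], [2,4], [3,4]
  2-simplices (6): [0,1,3], [0,1,4], [0,2,3], [0,2,4], [1,3,4], [2,3,4]

so the chain groups are C_0 ≅ Z^5, C_1 ≅ Z^9, C_2 ≅ Z^6.

Boundary ∂_1: C_1 → C_0 is given by ∂[p,q] = [q] − [p].
The 5×9 boundary matrix has rank 4 and Smith normal form diag(1,1,1,1).

The boundary map ∂_2: C_2 → C_1 acts by ∂[p,q,r] = [q,r] − [p,r] + [p,q]. For instance
  ∂[0,2,3] = [2,3] − [0,3] + [0,2],
  ∂[0,1,4] = [1,4] − [0,4] + [0,1].
The resulting 9×6 matrix has rank 5, and its Smith normal form has invariant factors (1,1,1,1,1).

From H_k ≅ ker(∂_k) / im(∂_{k+1}) we obtain:

  H_2: rank ker ∂_2 − rank ∂_3 = (6 − 5) − 0 = 1, and there is no ∂_3, so H_2 ≅ Z.

(K is a triangulation of the 2-sphere S^2.)

H_2 ≅ Z.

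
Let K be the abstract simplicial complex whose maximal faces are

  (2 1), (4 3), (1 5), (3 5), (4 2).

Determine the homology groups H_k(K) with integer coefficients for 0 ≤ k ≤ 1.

We work with the vertex ordering 1 < 2 < 3 < 4 < 5. The simplices of K, each written with vertices in increasing order, are:

  0-simplices (5): [1], [2], [3], [4], [5]
  1-simplices (5): [1,2], [1,5], [2,4], [3,4], [3,5]

so the chain groups are C_0 ≅ Z^5, C_1 ≅ Z^5.

∂_1: C_1 → C_0 maps an edge to its endpoints' difference, ∂[p,q] = q − p. For instance
  ∂[3,4] = [4] − [3].
The resulting 5×5 matrix has rank 4, and its Smith normal form has invariant factors (1,1,1,1).

Now H_k = ker ∂_k / im ∂_{k+1}, so:

  H_0: rank C_0 − rank ∂_1 = 5 − 4 = 1, and the invariant factors of ∂_1 are all 1, so H_0 = Z.
  H_1: rank ker ∂_1 − rank ∂_2 = (5 − 4) − 0 = 1, and there is no ∂_2, so H_1 = Z.

H_0 ≅ Z,  H_1 ≅ Z.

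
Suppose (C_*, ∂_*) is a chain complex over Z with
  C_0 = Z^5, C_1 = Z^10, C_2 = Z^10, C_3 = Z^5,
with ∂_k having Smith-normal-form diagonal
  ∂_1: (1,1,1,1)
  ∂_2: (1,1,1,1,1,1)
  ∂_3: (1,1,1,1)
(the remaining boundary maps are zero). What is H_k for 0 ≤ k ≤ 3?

H_0 ≅ Z,  H_1 = 0,  H_2 = 0,  H_3 ≅ Z.

H_0: b_0 = 5 − 0 − 4 = 1; torsion from ∂_1 factors > 1: none. So H_0 ≅ Z.
H_1: b_1 = 10 − 4 − 6 = 0; torsion from ∂_2 factors > 1: none. So H_1 ≅ 0.
H_2: b_2 = 10 − 6 − 4 = 0; torsion from ∂_3 factors > 1: none. So H_2 ≅ 0.
H_3: b_3 = 5 − 4 − 0 = 1; torsion from ∂_4 factors > 1: none. So H_3 ≅ Z.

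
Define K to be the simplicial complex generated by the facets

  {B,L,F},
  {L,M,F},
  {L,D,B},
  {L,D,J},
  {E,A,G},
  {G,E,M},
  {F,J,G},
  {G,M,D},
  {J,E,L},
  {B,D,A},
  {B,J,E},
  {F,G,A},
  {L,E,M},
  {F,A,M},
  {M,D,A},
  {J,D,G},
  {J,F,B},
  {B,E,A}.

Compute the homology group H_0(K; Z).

Order the vertices as A < B < D < E < F < G < J < L < M. Listing each simplex with vertices in this order, K has dimension 2 with simplices:

  0-simplices (9): A, B, D, E, F, G, J, L, M
  1-simplices (27): AB, AD, AE, AF, AG, AM, BD, BE, BF, BJ, BL, DG, DJ, DL, DM, EG, EJ, EL, EM, FG, FJ, FL, FM, GJ, GM, JL, LM
  2-simplices (18): ABD, ABE, ADM, AEG, AFG, AFM, BDL, BEJ, BFJ, BFL, DGJ, DGM, DJL, EGM, EJL, ELM, FGJ, FLM

Hence C_0 ≅ Z^9, C_1 ≅ Z^27, C_2 ≅ Z^18.

The boundary map ∂_1: C_1 → C_0 maps an edge to its endpoints' difference, ∂[p,q] = q − p.
The resulting 9×27 matrix has rank 8, and its Smith normal form has invariant factors (1,1,1,1,1,1,1,1).

Boundary ∂_2: C_2 → C_1 acts by ∂[p,q,r] = [q,r] − [p,r] + [p,q]. For instance
  ∂BEJ = EJ − BJ + BE,
  ∂AFM = FM − AM + AF.
As a 27×18 matrix over Z this has rank 18, with invariant factors (1,1,1,1,1,1,1,1,1,1,1,1,1,1,1,1,1,2).

Computing H_k = (kernel of ∂_k) / (image of ∂_{k+1}):

  H_0: rank C_0 − rank ∂_1 = 9 − 8 = 1, and the invariant factors of ∂_1 are all 1, so H_0 = Z.

H_0 = Z.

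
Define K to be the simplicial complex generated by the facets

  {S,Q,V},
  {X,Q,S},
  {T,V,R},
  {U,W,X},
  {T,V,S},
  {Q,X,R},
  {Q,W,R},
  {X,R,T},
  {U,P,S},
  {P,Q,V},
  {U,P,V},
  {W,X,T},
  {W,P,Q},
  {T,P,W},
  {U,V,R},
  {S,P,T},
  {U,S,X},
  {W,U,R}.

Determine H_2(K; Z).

H_2 ≅ 0.

Take the total order P < Q < R < S < T < U < V < W < X on the vertex set. Then K (dimension 2) consists of the simplices:

  0-simplices (9): P, Q, R, S, T, U, V, W, X
  1-simplices (27): PQ, PS, PT, PU, PV, PW, QR, QS, QV, QW, QX, RT, RU, RV, RW, RX, ST, SU, SV, SX, TV, TW, TX, UV, UW, UX, WX
  2-simplices (18): PQV, PQW, PST, PSU, PTW, PUV, QRW, QRX, QSV, QSX, RTV, RTX, RUV, RUW, STV, SUX, TWX, UWX

so the chain groups are C_0 ≅ Z^9, C_1 ≅ Z^27, C_2 ≅ Z^18.

The boundary map ∂_1: C_1 → C_0 sends each edge [p,q] (with p < q) to q − p. For instance
  ∂QS = S − Q.
This gives a 9×27 integer matrix of rank 8; reducing to Smith normal form yields diagonal entries (1,1,1,1,1,1,1,1).

∂_2: C_2 → C_1 acts by ∂[p,q,r] = [q,r] − [p,r] + [p,q]. For instance
  ∂QSX = SX − QX + QS,
  ∂QRX = RX − QX + QR.
As a 27×18 matrix over Z this has rank 18, with invariant factors (1,1,1,1,1,1,1,1,1,1,1,1,1,1,1,1,1,2).

Reading off H_k = ker ∂_k / im ∂_{k+1}:

  H_2: rank ker ∂_2 − rank ∂_3 = (18 − 18) − 0 = 0, and there is no ∂_3, so H_2 ≅ 0.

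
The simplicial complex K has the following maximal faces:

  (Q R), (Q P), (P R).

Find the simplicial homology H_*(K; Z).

Order the vertices as P < Q < R. Listing each simplex with vertices in this order, K has dimension 1 with simplices:

  0-simplices (3): P, Q, R
  1-simplices (3): PQ, PR, QR

giving chain groups C_0 ≅ Z^3, C_1 ≅ Z^3.

The boundary map ∂_1: C_1 → C_0 is given by ∂[p,q] = [q] − [p]. For instance
  ∂PR = R − P.
The resulting 3×3 matrix has rank 2, and its Smith normal form has invariant factors (1,1).

Reading off H_k = ker ∂_k / im ∂_{k+1}:

  H_0: rank C_0 − rank ∂_1 = 3 − 2 = 1, and the invariant factors of ∂_1 are all 1, so H_0 ≅ Z.
  H_1: rank ker ∂_1 − rank ∂_2 = (3 − 2) − 0 = 1, and there is no ∂_2, so H_1 ≅ Z.

H_0 ≅ Z,  H_1 ≅ Z.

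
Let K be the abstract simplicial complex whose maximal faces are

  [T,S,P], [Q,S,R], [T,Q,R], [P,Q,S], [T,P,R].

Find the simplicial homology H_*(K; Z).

H_0 = Z,  H_1 = Z,  H_2 = 0.

Order the vertices as P < Q < R < S < T. Listing each simplex with vertices in this order, K has dimension 2 with simplices:

  0-simplices (5): P, Q, R, S, T
  1-simplices (10): PQ, PR, PS, PT, QR, QS, QT, RS, RT, ST
  2-simplices (5): PQS, PRT, PST, QRS, QRT

Hence C_0 ≅ Z^5, C_1 ≅ Z^10, C_2 ≅ Z^5.

Boundary ∂_1: C_1 → C_0 sends each edge [p,q] (with p < q) to q − p. For instance
  ∂QT = T − Q.
The 5×10 boundary matrix has rank 4 and Smith normal form diag(1,1,1,1).

∂_2: C_2 → C_1 maps a triangle to the signed sum of its edges. For instance
  ∂QRS = RS − QS + QR,
  ∂PST = ST − PT + PS.
The 10×5 boundary matrix has rank 5 and Smith normal form diag(1,1,1,1,1).

Reading off H_k = ker ∂_k / im ∂_{k+1}:

  H_0: rank C_0 − rank ∂_1 = 5 − 4 = 1, and the invariant factors of ∂_1 are all 1, so H_0 = Z.
  H_1: rank ker ∂_1 − rank ∂_2 = (10 − 4) − 5 = 1, and the invariant factors of ∂_2 are all 1, so H_1 = Z.
  H_2: rank ker ∂_2 − rank ∂_3 = (5 − 5) − 0 = 0, and there is no ∂_3, so H_2 = 0.

(K is a triangulation of the Möbius band.)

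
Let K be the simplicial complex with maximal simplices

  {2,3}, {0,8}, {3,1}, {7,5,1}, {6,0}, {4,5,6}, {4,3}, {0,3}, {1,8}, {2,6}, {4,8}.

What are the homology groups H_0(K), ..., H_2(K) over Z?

Take the total order 0 < 1 < 2 < 3 < 4 < 5 < 6 < 7 < 8 on the vertex set. Then K (dimension 2) consists of the simplices:

  0-simplices (9): [0], [1], [2], [3], [4], [5], [6], [7], [8]
  1-simplices (15): [0,3], [0,6], [0,8], [1,3], [1,5], [1,7], [1,8], [2,3], [2,6], [3,4], [4,5], [4,6], [4,8], [5,6], [5,7]
  2-simplices (2): [1,5,7], [4,5,6]

so the chain groups are C_0 ≅ Z^9, C_1 ≅ Z^15, C_2 ≅ Z^2.

∂_1: C_1 → C_0 sends each edge [p,q] (with p < q) to q − p.
This gives a 9×15 integer matrix of rank 8; reducing to Smith normal form yields diagonal entries (1,1,1,1,1,1,1,1).

Boundary ∂_2: C_2 → C_1 sends each 2-simplex [p,q,r] to [q,r] − [p,r] + [p,q]. For instance
  ∂[1,5,7] = [5,7] − [1,7] + [1,5],
  ∂[4,5,6] = [5,6] − [4,6] + [4,5].
As a 15×2 matrix over Z this has rank 2, with invariant factors (1,1).

Computing H_k = (kernel of ∂_k) / (image of ∂_{k+1}):

  H_0: rank C_0 − rank ∂_1 = 9 − 8 = 1, and the invariant factors of ∂_1 are all 1, so H_0 ≅ Z.
  H_1: rank ker ∂_1 − rank ∂_2 = (15 − 8) − 2 = 5, and the invariant factors of ∂_2 are all 1, so H_1 ≅ Z^5.
  H_2: rank ker ∂_2 − rank ∂_3 = (2 − 2) − 0 = 0, and there is no ∂_3, so H_2 ≅ 0.

As a check, the Euler characteristic is 9 − 15 + 2 = -4, which agrees with 1 − 5 + 0 = -4.

H_0 = Z,  H_1 = Z^5,  H_2 = 0.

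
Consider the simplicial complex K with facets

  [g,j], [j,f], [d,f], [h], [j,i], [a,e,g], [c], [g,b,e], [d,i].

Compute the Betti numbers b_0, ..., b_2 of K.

b_0 = 3, b_1 = 1, b_2 = 0.

K has 10 vertices, 10 edges, 2 triangles.
rank ∂_0 = 0, rank ∂_1 = 7 ⇒ b_0 = 10 − 0 − 7 = 3; all invariant factors of ∂_1 are 1 so no torsion. So H_0 = Z^3.
rank ∂_1 = 7, rank ∂_2 = 2 ⇒ b_1 = 10 − 7 − 2 = 1; all invariant factors of ∂_2 are 1 so no torsion. So H_1 = Z.
rank ∂_2 = 2, rank ∂_3 = 0 ⇒ b_2 = 2 − 2 − 0 = 0. So H_2 = 0.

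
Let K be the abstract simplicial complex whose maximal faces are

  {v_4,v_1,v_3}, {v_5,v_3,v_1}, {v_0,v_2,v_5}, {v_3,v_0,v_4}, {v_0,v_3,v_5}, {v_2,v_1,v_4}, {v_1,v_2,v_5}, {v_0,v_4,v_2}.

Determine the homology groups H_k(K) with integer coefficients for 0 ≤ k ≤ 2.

H_0 ≅ Z,  H_1 = 0,  H_2 ≅ Z.

K has 6 vertices, 12 edges, 8 triangles.
rank ∂_0 = 0, rank ∂_1 = 5 ⇒ b_0 = 6 − 0 − 5 = 1; all invariant factors of ∂_1 are 1 so no torsion. So H_0 ≅ Z.
rank ∂_1 = 5, rank ∂_2 = 7 ⇒ b_1 = 12 − 5 − 7 = 0; all invariant factors of ∂_2 are 1 so no torsion. So H_1 ≅ 0.
rank ∂_2 = 7, rank ∂_3 = 0 ⇒ b_2 = 8 − 7 − 0 = 1. So H_2 ≅ Z.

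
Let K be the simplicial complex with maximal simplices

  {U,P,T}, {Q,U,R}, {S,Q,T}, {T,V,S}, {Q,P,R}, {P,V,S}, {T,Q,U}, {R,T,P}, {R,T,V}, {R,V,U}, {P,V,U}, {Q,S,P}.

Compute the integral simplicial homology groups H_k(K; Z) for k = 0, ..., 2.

Order the vertices as P < Q < R < S < T < U < V. Listing each simplex with vertices in this order, K has dimension 2 with simplices:

  0-simplices (7): P, Q, R, S, T, U, V
  1-simplices (18): PQ, PR, PS, PT, PU, PV, QR, QS, QT, QU, RT, RU, RV, ST, SV, TU, TV, UV
  2-simplices (12): PQR, PQS, PRT, PSV, PTU, PUV, QRU, QST, QTU, RTV, RUV, STV

so the chain groups are C_0 ≅ Z^7, C_1 ≅ Z^18, C_2 ≅ Z^12.

The boundary map ∂_1: C_1 → C_0 maps an edge to its endpoints' difference, ∂[p,q] = q − p.
As a 7×18 matrix over Z this has rank 6, with invariant factors (1,1,1,1,1,1).

∂_2: C_2 → C_1 acts by ∂[p,q,r] = [q,r] − [p,r] + [p,q]. For instance
  ∂PQS = QS − PS + PQ,
  ∂RUV = UV − RV + RU.
This gives a 18×12 integer matrix of rank 12; reducing to Smith normal form yields diagonal entries (1,1,1,1,1,1,1,1,1,1,1,2).

Reading off H_k = ker ∂_k / im ∂_{k+1}:

  H_0: rank C_0 − rank ∂_1 = 7 − 6 = 1, and the invariant factors of ∂_1 are all 1, so H_0 ≅ Z.
  H_1: rank ker ∂_1 − rank ∂_2 = (18 − 6) − 12 = 0, and ∂_2 has invariant factor 2 > 1, so H_1 ≅ Z/2.
  H_2: rank ker ∂_2 − rank ∂_3 = (12 − 12) − 0 = 0, and there is no ∂_3, so H_2 ≅ 0.

(K is a triangulation of the real projective plane RP^2.)

H_0 ≅ Z,  H_1 ≅ Z/2,  H_2 = 0.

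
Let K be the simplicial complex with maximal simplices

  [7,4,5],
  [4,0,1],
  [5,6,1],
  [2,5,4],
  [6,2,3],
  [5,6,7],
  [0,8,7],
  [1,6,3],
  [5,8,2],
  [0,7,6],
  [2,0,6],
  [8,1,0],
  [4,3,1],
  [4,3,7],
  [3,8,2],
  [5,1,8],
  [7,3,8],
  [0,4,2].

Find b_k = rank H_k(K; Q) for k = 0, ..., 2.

K has 9 vertices, 27 edges, 18 triangles.
rank ∂_0 = 0, rank ∂_1 = 8 ⇒ b_0 = 9 − 0 − 8 = 1; all invariant factors of ∂_1 are 1 so no torsion. So H_0 = Z.
rank ∂_1 = 8, rank ∂_2 = 17 ⇒ b_1 = 27 − 8 − 17 = 2; all invariant factors of ∂_2 are 1 so no torsion. So H_1 = Z^2.
rank ∂_2 = 17, rank ∂_3 = 0 ⇒ b_2 = 18 − 17 − 0 = 1. So H_2 = Z.

b_0 = 1, b_1 = 2, b_2 = 1.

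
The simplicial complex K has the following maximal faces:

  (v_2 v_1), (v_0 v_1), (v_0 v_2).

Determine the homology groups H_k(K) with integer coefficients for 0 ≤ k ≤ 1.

H_0 ≅ Z,  H_1 ≅ Z.

Take the total order v_0 < v_1 < v_2 on the vertex set. Then K (dimension 1) consists of the simplices:

  0-simplices (3): [v_0], [v_1], [v_2]
  1-simplices (3): [v_0,v_1], [v_0,v_2], [v_1,v_2]

so the chain groups are C_0 ≅ Z^3, C_1 ≅ Z^3.

∂_1: C_1 → C_0 maps an edge to its endpoints' difference, ∂[p,q] = q − p.
The resulting 3×3 matrix has rank 2, and its Smith normal form has invariant factors (1,1).

Computing H_k = (kernel of ∂_k) / (image of ∂_{k+1}):

  H_0: rank C_0 − rank ∂_1 = 3 − 2 = 1, and the invariant factors of ∂_1 are all 1, so H_0 = Z.
  H_1: rank ker ∂_1 − rank ∂_2 = (3 − 2) − 0 = 1, and there is no ∂_2, so H_1 = Z.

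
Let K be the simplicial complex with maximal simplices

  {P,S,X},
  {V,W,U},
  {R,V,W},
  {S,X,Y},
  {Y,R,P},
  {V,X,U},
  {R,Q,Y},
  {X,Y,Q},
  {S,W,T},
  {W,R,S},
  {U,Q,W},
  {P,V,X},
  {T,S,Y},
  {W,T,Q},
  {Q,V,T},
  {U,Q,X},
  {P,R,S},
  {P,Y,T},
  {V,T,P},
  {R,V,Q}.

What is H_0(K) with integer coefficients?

H_0 = Z.

Fix the vertex order P < Q < R < S < T < U < V < W < X < Y and write every simplex with vertices in increasing order. Then dim K = 2 and the simplices of K are:

  0-simplices (10): P, Q, R, S, T, U, V, W, X, Y
  1-simplices (30): PR, PS, PT, PV, PX, PY, QR, QT, QU, QV, QW, QX, QY, RS, RV, RW, RY, ST, SW, SX, SY, TV, TW, TY, UV, UW, UX, VW, VX, XY
  2-simplices (20): PRS, PRY, PSX, PTV, PTY, PVX, QRV, QRY, QTV, QTW, QUW, QUX, QXY, RSW, RVW, STW, STY, SXY, UVW, UVX

so the chain groups are C_0 ≅ Z^10, C_1 ≅ Z^30, C_2 ≅ Z^20.

∂_1: C_1 → C_0 maps an edge to its endpoints' difference, ∂[p,q] = q − p.
This gives a 10×30 integer matrix of rank 9; reducing to Smith normal form yields diagonal entries (1,1,1,1,1,1,1,1,1).

Boundary ∂_2: C_2 → C_1 maps a triangle to the signed sum of its edges. For instance
  ∂STY = TY − SY + ST,
  ∂RSW = SW − RW + RS.
As a 30×20 matrix over Z this has rank 20, with invariant factors (1,1,1,1,1,1,1,1,1,1,1,1,1,1,1,1,1,1,1,2).

Reading off H_k = ker ∂_k / im ∂_{k+1}:

  H_0: rank C_0 − rank ∂_1 = 10 − 9 = 1, and the invariant factors of ∂_1 are all 1, so H_0 = Z.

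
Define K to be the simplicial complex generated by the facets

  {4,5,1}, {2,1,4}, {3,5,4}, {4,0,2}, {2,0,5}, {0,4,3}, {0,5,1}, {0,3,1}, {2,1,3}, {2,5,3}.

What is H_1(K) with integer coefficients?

H_1 = Z/2.

Take the total order 0 < 1 < 2 < 3 < 4 < 5 on the vertex set. Then K (dimension 2) consists of the simplices:

  0-simplices (6): [0], [1], [2], [3], [4], [5]
  1-simplices (15): [0,1], [0,2], [0,3], [0,4], [0,5], [1,2], [1,3], [1,4], [1,5], [2,3], [2,4], [2,5], [3,4], [3,5], [4,5]
  2-simplices (10): [0,1,3], [0,1,5], [0,2,4], [0,2,5], [0,3,4], [1,2,3], [1,2,4], [1,4,5], [2,3,5], [3,4,5]

Hence C_0 ≅ Z^6, C_1 ≅ Z^15, C_2 ≅ Z^10.

∂_1: C_1 → C_0 maps an edge to its endpoints' difference, ∂[p,q] = q − p. For instance
  ∂[2,5] = [5] − [2].
The 6×15 boundary matrix has rank 5 and Smith normal form diag(1,1,1,1,1).

The boundary map ∂_2: C_2 → C_1 maps a triangle to the signed sum of its edges. For instance
  ∂[0,3,4] = [3,4] − [0,4] + [0,3],
  ∂[0,2,5] = [2,5] − [0,5] + [0,2].
The resulting 15×10 matrix has rank 10, and its Smith normal form has invariant factors (1,1,1,1,1,1,1,1,1,2).

From H_k ≅ ker(∂_k) / im(∂_{k+1}) we obtain:

  H_1: rank ker ∂_1 − rank ∂_2 = (15 − 5) − 10 = 0, and ∂_2 has invariant factor 2 > 1, so H_1 ≅ Z/2.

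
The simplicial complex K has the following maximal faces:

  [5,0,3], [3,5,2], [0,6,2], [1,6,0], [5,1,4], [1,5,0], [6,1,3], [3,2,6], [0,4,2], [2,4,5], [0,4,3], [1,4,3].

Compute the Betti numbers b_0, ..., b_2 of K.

b_0 = 1, b_1 = 0, b_2 = 0.

Fix the vertex order 0 < 1 < 2 < 3 < 4 < 5 < 6 and write every simplex with vertices in increasing order. Then dim K = 2 and the simplices of K are:

  0-simplices (7): [0], [1], [2], [3], [4], [5], [6]
  1-simplices (18): [0,1], [0,2], [0,3], [0,4], [0,5], [0,6], [1,3], [1,4], [1,5], [1,6], [2,3], [2,4], [2,5], [2,6], [3,4], [3,5], [3,6], [4,5]
  2-simplices (12): [0,1,5], [0,1,6], [0,2,4], [0,2,6], [0,3,4], [0,3,5], [1,3,4], [1,3,6], [1,4,5], [2,3,5], [2,3,6], [2,4,5]

so the chain groups are C_0 ≅ Z^7, C_1 ≅ Z^18, C_2 ≅ Z^12.

∂_1: C_1 → C_0 sends each edge [p,q] (with p < q) to q − p. For instance
  ∂[0,4] = [4] − [0].
The 7×18 boundary matrix has rank 6 and Smith normal form diag(1,1,1,1,1,1).

∂_2: C_2 → C_1 maps a triangle to the signed sum of its edges. For instance
  ∂[0,2,4] = [2,4] − [0,4] + [0,2],
  ∂[2,4,5] = [4,5] − [2,5] + [2,4].
The resulting 18×12 matrix has rank 12, and its Smith normal form has invariant factors (1,1,1,1,1,1,1,1,1,1,1,2).

Now H_k = ker ∂_k / im ∂_{k+1}, so:

  H_0: rank C_0 − rank ∂_1 = 7 − 6 = 1, and the invariant factors of ∂_1 are all 1, so H_0 ≅ Z.
  H_1: rank ker ∂_1 − rank ∂_2 = (18 − 6) − 12 = 0, and ∂_2 has invariant factor 2 > 1, so H_1 ≅ Z/2Z.
  H_2: rank ker ∂_2 − rank ∂_3 = (12 − 12) − 0 = 0, and there is no ∂_3, so H_2 ≅ 0.

Hence the Betti numbers are b_0 = 1, b_1 = 0, b_2 = 0.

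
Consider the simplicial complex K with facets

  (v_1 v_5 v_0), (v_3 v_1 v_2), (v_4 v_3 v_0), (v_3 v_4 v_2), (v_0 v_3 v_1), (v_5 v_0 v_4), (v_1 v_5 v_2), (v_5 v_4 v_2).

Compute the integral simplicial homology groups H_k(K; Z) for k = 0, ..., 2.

Order the vertices as v_0 < v_1 < v_2 < v_3 < v_4 < v_5. Listing each simplex with vertices in this order, K has dimension 2 with simplices:

  0-simplices (6): [v_0], [v_1], [v_2], [v_3], [v_4], [v_5]
  1-simplices (12): [v_0,v_1], [v_0,v_3], [v_0,v_4], [v_0,v_5], [v_1,v_2], [v_1,v_3], [v_1,v_5], [v_2,v_3], [v_2,v_4], [v_2,v_5], [v_3,v_4], [v_4,v_5]
  2-simplices (8): [v_0,v_1,v_3], [v_0,v_1,v_5], [v_0,v_3,v_4], [v_0,v_4,v_5], [v_1,v_2,v_3], [v_1,v_2,v_5], [v_2,v_3,v_4], [v_2,v_4,v_5]

so the chain groups are C_0 ≅ Z^6, C_1 ≅ Z^12, C_2 ≅ Z^8.

Boundary ∂_1: C_1 → C_0 is given by ∂[p,q] = [q] − [p]. For instance
  ∂[v_2,v_5] = [v_5] − [v_2].
As a 6×12 matrix over Z this has rank 5, with invariant factors (1,1,1,1,1).

The boundary map ∂_2: C_2 → C_1 sends each 2-simplex [p,q,r] to [q,r] − [p,r] + [p,q]. For instance
  ∂[v_0,v_1,v_5] = [v_1,v_5] − [v_0,v_5] + [v_0,v_1],
  ∂[v_1,v_2,v_3] = [v_2,v_3] − [v_1,v_3] + [v_1,v_2].
As a 12×8 matrix over Z this has rank 7, with invariant factors (1,1,1,1,1,1,1).

Computing H_k = (kernel of ∂_k) / (image of ∂_{k+1}):

  H_0: rank C_0 − rank ∂_1 = 6 − 5 = 1, and the invariant factors of ∂_1 are all 1, so H_0 = Z.
  H_1: rank ker ∂_1 − rank ∂_2 = (12 − 5) − 7 = 0, and the invariant factors of ∂_2 are all 1, so H_1 = 0.
  H_2: rank ker ∂_2 − rank ∂_3 = (8 − 7) − 0 = 1, and there is no ∂_3, so H_2 = Z.

(K is a triangulation of the 2-sphere S^2.)

H_0 ≅ Z,  H_1 = 0,  H_2 ≅ Z.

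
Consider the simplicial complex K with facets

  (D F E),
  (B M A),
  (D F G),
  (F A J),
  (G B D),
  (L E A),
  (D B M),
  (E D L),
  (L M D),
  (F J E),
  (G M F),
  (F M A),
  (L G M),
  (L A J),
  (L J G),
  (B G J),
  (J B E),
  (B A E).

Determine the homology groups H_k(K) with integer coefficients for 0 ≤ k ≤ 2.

H_0 = Z,  H_1 = Z ⊕ Z/2,  H_2 = 0.

Fix the vertex order A < B < D < E < F < G < J < L < M and write every simplex with vertices in increasing order. Then dim K = 2 and the simplices of K are:

  0-simplices (9): A, B, D, E, F, G, J, L, M
  1-simplices (27): AB, AE, AF, AJ, AL, AM, BD, BE, BG, BJ, BM, DE, DF, DG, DL, DM, EF, EJ, EL, FG, FJ, FM, GJ, GL, GM, JL, LM
  2-simplices (18): ABE, ABM, AEL, AFJ, AFM, AJL, BDG, BDM, BEJ, BGJ, DEF, DEL, DFG, DLM, EFJ, FGM, GJL, GLM

Hence C_0 ≅ Z^9, C_1 ≅ Z^27, C_2 ≅ Z^18.

Boundary ∂_1: C_1 → C_0 maps an edge to its endpoints' difference, ∂[p,q] = q − p. For instance
  ∂LM = M − L.
The resulting 9×27 matrix has rank 8, and its Smith normal form has invariant factors (1,1,1,1,1,1,1,1).

The boundary map ∂_2: C_2 → C_1 acts by ∂[p,q,r] = [q,r] − [p,r] + [p,q]. For instance
  ∂DFG = FG − DG + DF,
  ∂DEF = EF − DF + DE.
As a 27×18 matrix over Z this has rank 18, with invariant factors (1,1,1,1,1,1,1,1,1,1,1,1,1,1,1,1,1,2).

Reading off H_k = ker ∂_k / im ∂_{k+1}:

  H_0: rank C_0 − rank ∂_1 = 9 − 8 = 1, and the invariant factors of ∂_1 are all 1, so H_0 ≅ Z.
  H_1: rank ker ∂_1 − rank ∂_2 = (27 − 8) − 18 = 1, and ∂_2 has invariant factor 2 > 1, so H_1 ≅ Z ⊕ Z/2.
  H_2: rank ker ∂_2 − rank ∂_3 = (18 − 18) − 0 = 0, and there is no ∂_3, so H_2 ≅ 0.

As a check, the Euler characteristic is 9 − 27 + 18 = 0, which agrees with 1 − 1 + 0 = 0.
(K is a triangulation of the Klein bottle.)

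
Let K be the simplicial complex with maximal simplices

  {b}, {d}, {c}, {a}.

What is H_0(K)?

H_0 = Z^4.

K has 4 vertices.
rank ∂_0 = 0, rank ∂_1 = 0 ⇒ b_0 = 4 − 0 − 0 = 4. So H_0 ≅ Z^4.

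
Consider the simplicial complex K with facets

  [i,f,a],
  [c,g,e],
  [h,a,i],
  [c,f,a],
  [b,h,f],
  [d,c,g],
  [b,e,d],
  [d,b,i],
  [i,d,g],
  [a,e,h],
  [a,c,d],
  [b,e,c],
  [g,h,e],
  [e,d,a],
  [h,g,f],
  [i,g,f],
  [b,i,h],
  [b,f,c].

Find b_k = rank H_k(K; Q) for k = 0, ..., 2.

b_0 = 1, b_1 = 1, b_2 = 0.

Order the vertices as a < b < c < d < e < f < g < h < i. Listing each simplex with vertices in this order, K has dimension 2 with simplices:

  0-simplices (9): a, b, c, d, e, f, g, h, i
  1-simplices (27): ac, ad, ae, af, ah, ai, bc, bd, be, bf, bh, bi, cd, ce, cf, cg, de, dg, di, eg, eh, fg, fh, fi, gh, gi, hi
  2-simplices (18): acd, acf, ade, aeh, afi, ahi, bce, bcf, bde, bdi, bfh, bhi, cdg, ceg, dgi, egh, fgh, fgi

Hence C_0 ≅ Z^9, C_1 ≅ Z^27, C_2 ≅ Z^18.

Boundary ∂_1: C_1 → C_0 sends each edge [p,q] (with p < q) to q − p. For instance
  ∂dg = g − d.
The 9×27 boundary matrix has rank 8 and Smith normal form diag(1,1,1,1,1,1,1,1).

The boundary map ∂_2: C_2 → C_1 acts by ∂[p,q,r] = [q,r] − [p,r] + [p,q]. For instance
  ∂cdg = dg − cg + cd,
  ∂bce = ce − be + bc.
The resulting 27×18 matrix has rank 18, and its Smith normal form has invariant factors (1,1,1,1,1,1,1,1,1,1,1,1,1,1,1,1,1,2).

Now H_k = ker ∂_k / im ∂_{k+1}, so:

  H_0: rank C_0 − rank ∂_1 = 9 − 8 = 1, and the invariant factors of ∂_1 are all 1, so H_0 ≅ Z.
  H_1: rank ker ∂_1 − rank ∂_2 = (27 − 8) − 18 = 1, and ∂_2 has invariant factor 2 > 1, so H_1 ≅ Z ⊕ Z/2Z.
  H_2: rank ker ∂_2 − rank ∂_3 = (18 − 18) − 0 = 0, and there is no ∂_3, so H_2 ≅ 0.

As a check, the Euler characteristic is 9 − 27 + 18 = 0, which agrees with 1 − 1 + 0 = 0.

Hence the Betti numbers are b_0 = 1, b_1 = 1, b_2 = 0.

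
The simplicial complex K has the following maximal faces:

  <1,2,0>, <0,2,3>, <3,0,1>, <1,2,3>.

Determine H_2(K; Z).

H_2 = Z.

K has 4 vertices, 6 edges, 4 triangles.
rank ∂_2 = 3, rank ∂_3 = 0 ⇒ b_2 = 4 − 3 − 0 = 1. So H_2 ≅ Z.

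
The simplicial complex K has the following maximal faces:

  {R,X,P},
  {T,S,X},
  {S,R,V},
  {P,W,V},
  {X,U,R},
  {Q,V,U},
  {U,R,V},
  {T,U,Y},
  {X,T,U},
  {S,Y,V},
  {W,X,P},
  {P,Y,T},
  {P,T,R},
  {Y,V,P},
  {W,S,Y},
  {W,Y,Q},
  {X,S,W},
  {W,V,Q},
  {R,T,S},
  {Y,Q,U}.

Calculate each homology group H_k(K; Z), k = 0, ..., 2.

H_0 ≅ Z,  H_1 ≅ Z ⊕ Z/2Z,  H_2 = 0.

Order the vertices as P < Q < R < S < T < U < V < W < X < Y. Listing each simplex with vertices in this order, K has dimension 2 with simplices:

  0-simplices (10): P, Q, R, S, T, U, V, W, X, Y
  1-simplices (30): PR, PT, PV, PW, PX, PY, QU, QV, QW, QY, RS, RT, RU, RV, RX, ST, SV, SW, SX, SY, TU, TX, TY, UV, UX, UY, VW, VY, WX, WY
  2-simplices (20): PRT, PRX, PTY, PVW, PVY, PWX, QUV, QUY, QVW, QWY, RST, RSV, RUV, RUX, STX, SVY, SWX, SWY, TUX, TUY

Hence C_0 ≅ Z^10, C_1 ≅ Z^30, C_2 ≅ Z^20.

∂_1: C_1 → C_0 is given by ∂[p,q] = [q] − [p]. For instance
  ∂ST = T − S.
This gives a 10×30 integer matrix of rank 9; reducing to Smith normal form yields diagonal entries (1,1,1,1,1,1,1,1,1).

Boundary ∂_2: C_2 → C_1 acts by ∂[p,q,r] = [q,r] − [p,r] + [p,q]. For instance
  ∂STX = TX − SX + ST,
  ∂RUX = UX − RX + RU.
As a 30×20 matrix over Z this has rank 20, with invariant factors (1,1,1,1,1,1,1,1,1,1,1,1,1,1,1,1,1,1,1,2).

Computing H_k = (kernel of ∂_k) / (image of ∂_{k+1}):

  H_0: rank C_0 − rank ∂_1 = 10 − 9 = 1, and the invariant factors of ∂_1 are all 1, so H_0 ≅ Z.
  H_1: rank ker ∂_1 − rank ∂_2 = (30 − 9) − 20 = 1, and ∂_2 has invariant factor 2 > 1, so H_1 ≅ Z ⊕ Z/2Z.
  H_2: rank ker ∂_2 − rank ∂_3 = (20 − 20) − 0 = 0, and there is no ∂_3, so H_2 ≅ 0.

As a check, the Euler characteristic is 10 − 30 + 20 = 0, which agrees with 1 − 1 + 0 = 0.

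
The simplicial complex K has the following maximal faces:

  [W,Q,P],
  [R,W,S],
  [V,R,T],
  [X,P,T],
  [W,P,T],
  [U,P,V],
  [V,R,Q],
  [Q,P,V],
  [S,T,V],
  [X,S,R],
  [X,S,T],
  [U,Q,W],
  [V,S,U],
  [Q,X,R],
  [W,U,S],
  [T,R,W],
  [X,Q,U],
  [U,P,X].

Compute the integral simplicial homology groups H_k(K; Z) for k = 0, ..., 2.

H_0 = Z,  H_1 = Z ⊕ Z/2Z,  H_2 = 0.

Order the vertices as P < Q < R < S < T < U < V < W < X. Listing each simplex with vertices in this order, K has dimension 2 with simplices:

  0-simplices (9): P, Q, R, S, T, U, V, W, X
  1-simplices (27): PQ, PT, PU, PV, PW, PX, QR, QU, QV, QW, QX, RS, RT, RV, RW, RX, ST, SU, SV, SW, SX, TV, TW, TX, UV, UW, UX
  2-simplices (18): PQV, PQW, PTW, PTX, PUV, PUX, QRV, QRX, QUW, QUX, RSW, RSX, RTV, RTW, STV, STX, SUV, SUW

giving chain groups C_0 ≅ Z^9, C_1 ≅ Z^27, C_2 ≅ Z^18.

Boundary ∂_1: C_1 → C_0 sends each edge [p,q] (with p < q) to q − p.
The resulting 9×27 matrix has rank 8, and its Smith normal form has invariant factors (1,1,1,1,1,1,1,1).

∂_2: C_2 → C_1 sends each 2-simplex [p,q,r] to [q,r] − [p,r] + [p,q]. For instance
  ∂PUX = UX − PX + PU,
  ∂RTW = TW − RW + RT.
This gives a 27×18 integer matrix of rank 18; reducing to Smith normal form yields diagonal entries (1,1,1,1,1,1,1,1,1,1,1,1,1,1,1,1,1,2).

Reading off H_k = ker ∂_k / im ∂_{k+1}:

  H_0: rank C_0 − rank ∂_1 = 9 − 8 = 1, and the invariant factors of ∂_1 are all 1, so H_0 = Z.
  H_1: rank ker ∂_1 − rank ∂_2 = (27 − 8) − 18 = 1, and ∂_2 has invariant factor 2 > 1, so H_1 = Z ⊕ Z/2Z.
  H_2: rank ker ∂_2 − rank ∂_3 = (18 − 18) − 0 = 0, and there is no ∂_3, so H_2 = 0.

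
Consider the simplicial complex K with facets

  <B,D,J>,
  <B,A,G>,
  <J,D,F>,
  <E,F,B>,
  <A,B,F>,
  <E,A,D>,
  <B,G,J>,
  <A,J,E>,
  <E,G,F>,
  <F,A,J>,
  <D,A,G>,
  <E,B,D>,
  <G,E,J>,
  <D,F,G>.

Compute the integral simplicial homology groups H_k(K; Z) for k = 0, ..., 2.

H_0 ≅ Z,  H_1 ≅ Z^2,  H_2 ≅ Z.

Order the vertices as A < B < D < E < F < G < J. Listing each simplex with vertices in this order, K has dimension 2 with simplices:

  0-simplices (7): A, B, D, E, F, G, J
  1-simplices (21): AB, AD, AE, AF, AG, AJ, BD, BE, BF, BG, BJ, DE, DF, DG, DJ, EF, EG, EJ, FG, FJ, GJ
  2-simplices (14): ABF, ABG, ADE, ADG, AEJ, AFJ, BDE, BDJ, BEF, BGJ, DFG, DFJ, EFG, EGJ

giving chain groups C_0 ≅ Z^7, C_1 ≅ Z^21, C_2 ≅ Z^14.

Boundary ∂_1: C_1 → C_0 sends each edge [p,q] (with p < q) to q − p.
This gives a 7×21 integer matrix of rank 6; reducing to Smith normal form yields diagonal entries (1,1,1,1,1,1).

The boundary map ∂_2: C_2 → C_1 maps a triangle to the signed sum of its edges. For instance
  ∂EFG = FG − EG + EF,
  ∂ADE = DE − AE + AD.
As a 21×14 matrix over Z this has rank 13, with invariant factors (1,1,1,1,1,1,1,1,1,1,1,1,1).

Reading off H_k = ker ∂_k / im ∂_{k+1}:

  H_0: rank C_0 − rank ∂_1 = 7 − 6 = 1, and the invariant factors of ∂_1 are all 1, so H_0 = Z.
  H_1: rank ker ∂_1 − rank ∂_2 = (21 − 6) − 13 = 2, and the invariant factors of ∂_2 are all 1, so H_1 = Z^2.
  H_2: rank ker ∂_2 − rank ∂_3 = (14 − 13) − 0 = 1, and there is no ∂_3, so H_2 = Z.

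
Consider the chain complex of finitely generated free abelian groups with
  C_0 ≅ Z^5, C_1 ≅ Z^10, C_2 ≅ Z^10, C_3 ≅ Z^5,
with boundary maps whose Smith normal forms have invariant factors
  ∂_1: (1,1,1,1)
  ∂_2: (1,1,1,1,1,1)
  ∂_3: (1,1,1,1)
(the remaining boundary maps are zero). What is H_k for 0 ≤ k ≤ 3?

H_0 ≅ Z,  H_1 = 0,  H_2 = 0,  H_3 ≅ Z.

H_0: b_0 = 5 − 0 − 4 = 1; torsion from ∂_1 factors > 1: none. So H_0 ≅ Z.
H_1: b_1 = 10 − 4 − 6 = 0; torsion from ∂_2 factors > 1: none. So H_1 ≅ 0.
H_2: b_2 = 10 − 6 − 4 = 0; torsion from ∂_3 factors > 1: none. So H_2 ≅ 0.
H_3: b_3 = 5 − 4 − 0 = 1; torsion from ∂_4 factors > 1: none. So H_3 ≅ Z.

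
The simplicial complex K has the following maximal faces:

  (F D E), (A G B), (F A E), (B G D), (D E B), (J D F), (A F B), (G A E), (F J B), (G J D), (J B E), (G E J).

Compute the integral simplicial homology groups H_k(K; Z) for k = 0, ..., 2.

H_0 = Z,  H_1 = Z/2,  H_2 = 0.

Order the vertices as A < B < D < E < F < G < J. Listing each simplex with vertices in this order, K has dimension 2 with simplices:

  0-simplices (7): A, B, D, E, F, G, J
  1-simplices (18): AB, AE, AF, AG, BD, BE, BF, BG, BJ, DE, DF, DG, DJ, EF, EG, EJ, FJ, GJ
  2-simplices (12): ABF, ABG, AEF, AEG, BDE, BDG, BEJ, BFJ, DEF, DFJ, DGJ, EGJ

so the chain groups are C_0 ≅ Z^7, C_1 ≅ Z^18, C_2 ≅ Z^12.

Boundary ∂_1: C_1 → C_0 sends each edge [p,q] (with p < q) to q − p. For instance
  ∂DE = E − D.
The resulting 7×18 matrix has rank 6, and its Smith normal form has invariant factors (1,1,1,1,1,1).

Boundary ∂_2: C_2 → C_1 sends each 2-simplex [p,q,r] to [q,r] − [p,r] + [p,q]. For instance
  ∂BDG = DG − BG + BD,
  ∂BFJ = FJ − BJ + BF.
The 18×12 boundary matrix has rank 12 and Smith normal form diag(1,1,1,1,1,1,1,1,1,1,1,2).

Reading off H_k = ker ∂_k / im ∂_{k+1}:

  H_0: rank C_0 − rank ∂_1 = 7 − 6 = 1, and the invariant factors of ∂_1 are all 1, so H_0 = Z.
  H_1: rank ker ∂_1 − rank ∂_2 = (18 − 6) − 12 = 0, and ∂_2 has invariant factor 2 > 1, so H_1 = Z/2.
  H_2: rank ker ∂_2 − rank ∂_3 = (12 − 12) − 0 = 0, and there is no ∂_3, so H_2 = 0.

As a check, the Euler characteristic is 7 − 18 + 12 = 1, which agrees with 1 − 0 + 0 = 1.
(K is a triangulation of the real projective plane RP^2.)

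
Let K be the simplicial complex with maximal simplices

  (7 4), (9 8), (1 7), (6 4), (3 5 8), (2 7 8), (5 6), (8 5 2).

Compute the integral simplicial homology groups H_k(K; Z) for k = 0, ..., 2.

Take the total order 1 < 2 < 3 < 4 < 5 < 6 < 7 < 8 < 9 on the vertex set. Then K (dimension 2) consists of the simplices:

  0-simplices (9): [1], [2], [3], [4], [5], [6], [7], [8], [9]
  1-simplices (12): [1,7], [2,5], [2,7], [2,8], [3,5], [3,8], [4,6], [4,7], [5,6], [5,8], [7,8], [8,9]
  2-simplices (3): [2,5,8], [2,7,8], [3,5,8]

giving chain groups C_0 ≅ Z^9, C_1 ≅ Z^12, C_2 ≅ Z^3.

Boundary ∂_1: C_1 → C_0 sends each edge [p,q] (with p < q) to q − p. For instance
  ∂[5,8] = [8] − [5].
The resulting 9×12 matrix has rank 8, and its Smith normal form has invariant factors (1,1,1,1,1,1,1,1).

∂_2: C_2 → C_1 sends each 2-simplex [p,q,r] to [q,r] − [p,r] + [p,q]. For instance
  ∂[2,5,8] = [5,8] − [2,8] + [2,5],
  ∂[2,7,8] = [7,8] − [2,8] + [2,7].
As a 12×3 matrix over Z this has rank 3, with invariant factors (1,1,1).

Reading off H_k = ker ∂_k / im ∂_{k+1}:

  H_0: rank C_0 − rank ∂_1 = 9 − 8 = 1, and the invariant factors of ∂_1 are all 1, so H_0 = Z.
  H_1: rank ker ∂_1 − rank ∂_2 = (12 − 8) − 3 = 1, and the invariant factors of ∂_2 are all 1, so H_1 = Z.
  H_2: rank ker ∂_2 − rank ∂_3 = (3 − 3) − 0 = 0, and there is no ∂_3, so H_2 = 0.

As a check, the Euler characteristic is 9 − 12 + 3 = 0, which agrees with 1 − 1 + 0 = 0.

H_0 ≅ Z,  H_1 ≅ Z,  H_2 = 0.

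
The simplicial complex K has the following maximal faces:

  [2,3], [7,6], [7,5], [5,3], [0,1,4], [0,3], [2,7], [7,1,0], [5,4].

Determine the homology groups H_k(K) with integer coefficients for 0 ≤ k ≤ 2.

H_0 ≅ Z,  H_1 ≅ Z^3,  H_2 = 0.

Take the total order 0 < 1 < 2 < 3 < 4 < 5 < 6 < 7 on the vertex set. Then K (dimension 2) consists of the simplices:

  0-simplices (8): [0], [1], [2], [3], [4], [5], [6], [7]
  1-simplices (12): [0,1], [0,3], [0,4], [0,7], [1,4], [1,7], [2,3], [2,7], [3,5], [4,5], [5,7], [6,7]
  2-simplices (2): [0,1,4], [0,1,7]

Hence C_0 ≅ Z^8, C_1 ≅ Z^12, C_2 ≅ Z^2.

The boundary map ∂_1: C_1 → C_0 sends each edge [p,q] (with p < q) to q − p. For instance
  ∂[5,7] = [7] − [5].
As a 8×12 matrix over Z this has rank 7, with invariant factors (1,1,1,1,1,1,1).

The boundary map ∂_2: C_2 → C_1 acts by ∂[p,q,r] = [q,r] − [p,r] + [p,q]. For instance
  ∂[0,1,7] = [1,7] − [0,7] + [0,1],
  ∂[0,1,4] = [1,4] − [0,4] + [0,1].
The 12×2 boundary matrix has rank 2 and Smith normal form diag(1,1).

Now H_k = ker ∂_k / im ∂_{k+1}, so:

  H_0: rank C_0 − rank ∂_1 = 8 − 7 = 1, and the invariant factors of ∂_1 are all 1, so H_0 ≅ Z.
  H_1: rank ker ∂_1 − rank ∂_2 = (12 − 7) − 2 = 3, and the invariant factors of ∂_2 are all 1, so H_1 ≅ Z^3.
  H_2: rank ker ∂_2 − rank ∂_3 = (2 − 2) − 0 = 0, and there is no ∂_3, so H_2 ≅ 0.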